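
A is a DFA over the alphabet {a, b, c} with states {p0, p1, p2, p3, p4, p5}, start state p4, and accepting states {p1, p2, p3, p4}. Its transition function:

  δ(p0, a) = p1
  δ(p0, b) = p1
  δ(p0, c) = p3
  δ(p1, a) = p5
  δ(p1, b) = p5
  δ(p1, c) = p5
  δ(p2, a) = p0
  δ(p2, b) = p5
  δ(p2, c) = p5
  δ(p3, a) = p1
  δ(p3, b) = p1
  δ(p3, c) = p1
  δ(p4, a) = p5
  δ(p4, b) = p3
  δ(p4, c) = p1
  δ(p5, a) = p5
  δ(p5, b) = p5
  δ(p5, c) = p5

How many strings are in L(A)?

The useful subgraph on states {p1, p3, p4} is acyclic, so L(A) is finite; the longest accepting path visits 3 useful states, giving maximum string length 2.
Counting accepting paths from p4 by length: 1 of length 0, 2 of length 1, 3 of length 2. Total 6.

6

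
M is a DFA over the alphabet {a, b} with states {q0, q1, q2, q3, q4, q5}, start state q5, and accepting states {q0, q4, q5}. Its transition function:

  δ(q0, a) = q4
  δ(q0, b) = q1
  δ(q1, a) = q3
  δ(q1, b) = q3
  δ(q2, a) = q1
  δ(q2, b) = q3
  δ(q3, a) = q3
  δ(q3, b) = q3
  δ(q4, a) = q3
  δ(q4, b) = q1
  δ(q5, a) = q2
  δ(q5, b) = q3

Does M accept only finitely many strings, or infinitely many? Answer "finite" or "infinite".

The useful states (reachable from q5 and able to reach an accepting state) are {q5}.
Restricted to these states the transition graph has no cycle, so every accepting path has bounded length and L is finite.

finite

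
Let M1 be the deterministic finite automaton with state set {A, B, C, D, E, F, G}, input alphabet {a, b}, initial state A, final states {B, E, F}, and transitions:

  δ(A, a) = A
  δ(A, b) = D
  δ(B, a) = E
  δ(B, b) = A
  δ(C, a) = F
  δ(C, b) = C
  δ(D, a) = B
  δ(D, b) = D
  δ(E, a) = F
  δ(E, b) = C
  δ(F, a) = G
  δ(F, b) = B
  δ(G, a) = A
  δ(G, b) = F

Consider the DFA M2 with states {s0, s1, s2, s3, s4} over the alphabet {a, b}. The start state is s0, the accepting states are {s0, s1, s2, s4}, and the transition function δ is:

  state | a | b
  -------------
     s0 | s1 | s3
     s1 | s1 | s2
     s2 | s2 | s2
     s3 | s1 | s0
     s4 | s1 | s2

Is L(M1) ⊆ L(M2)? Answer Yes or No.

Exploring the product automaton M1 × M2 from the start pair (A, s0), following both machines on each input symbol, reaches 15 state pairs: (A, s0), (A, s1), (D, s3), (D, s2), (B, s1), (D, s0), (B, s2), (E, s1), (A, s2), (E, s2), (F, s1), (C, s2), (F, s2), (G, s1), (G, s2).
M1 accepts in {B, E, F} and M2 accepts in {s0, s1, s2, s4}. The reachable pairs whose M1-component is accepting are (B, s1), (B, s2), (E, s1), (E, s2), (F, s1), (F, s2); in each of them the M2-component is accepting too, so the product for L(M1) \ L(M2) (M1-component accepting, M2-component rejecting) has no reachable accepting pair and the difference is empty.
Hence every string in L(M1) is also in L(M2).

Yes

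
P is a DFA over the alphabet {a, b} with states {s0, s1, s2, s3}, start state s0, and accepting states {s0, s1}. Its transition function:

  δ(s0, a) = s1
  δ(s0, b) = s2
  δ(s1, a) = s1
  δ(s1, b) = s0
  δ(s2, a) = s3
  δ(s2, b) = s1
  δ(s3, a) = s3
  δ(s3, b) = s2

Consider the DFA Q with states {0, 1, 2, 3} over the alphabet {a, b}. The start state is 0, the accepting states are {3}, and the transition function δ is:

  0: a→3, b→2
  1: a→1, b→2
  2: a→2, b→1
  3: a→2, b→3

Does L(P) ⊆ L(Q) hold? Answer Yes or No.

No

The empty string ε is in L(P) but not in L(Q).
So L(P) ⊄ L(Q).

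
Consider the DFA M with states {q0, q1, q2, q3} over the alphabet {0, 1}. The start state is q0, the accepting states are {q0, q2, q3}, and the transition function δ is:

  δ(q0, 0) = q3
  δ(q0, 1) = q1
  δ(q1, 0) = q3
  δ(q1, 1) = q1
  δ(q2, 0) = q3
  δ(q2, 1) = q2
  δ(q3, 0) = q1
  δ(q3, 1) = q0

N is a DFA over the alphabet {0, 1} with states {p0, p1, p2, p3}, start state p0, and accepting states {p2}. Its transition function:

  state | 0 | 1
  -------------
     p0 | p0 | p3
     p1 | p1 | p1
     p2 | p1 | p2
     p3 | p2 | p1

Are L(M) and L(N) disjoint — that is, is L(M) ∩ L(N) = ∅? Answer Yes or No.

No

The string 10 is accepted by both M and N.
Hence L(M) ∩ L(N) ≠ ∅.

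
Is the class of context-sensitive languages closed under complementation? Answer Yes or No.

The context-sensitive languages are exactly NSPACE(n), and by the Immerman–Szelepcsényi theorem nondeterministic space classes (from log n up) are closed under complement.
So the context-sensitive languages are closed under complement.

Yes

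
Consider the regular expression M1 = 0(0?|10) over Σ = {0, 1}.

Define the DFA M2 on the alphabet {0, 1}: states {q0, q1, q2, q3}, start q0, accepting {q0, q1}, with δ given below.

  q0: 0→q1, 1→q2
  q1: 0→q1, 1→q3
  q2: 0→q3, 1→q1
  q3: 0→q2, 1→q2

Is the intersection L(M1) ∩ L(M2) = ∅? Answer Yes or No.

The string 0 is accepted by both M1 and M2.
Hence L(M1) ∩ L(M2) ≠ ∅.

No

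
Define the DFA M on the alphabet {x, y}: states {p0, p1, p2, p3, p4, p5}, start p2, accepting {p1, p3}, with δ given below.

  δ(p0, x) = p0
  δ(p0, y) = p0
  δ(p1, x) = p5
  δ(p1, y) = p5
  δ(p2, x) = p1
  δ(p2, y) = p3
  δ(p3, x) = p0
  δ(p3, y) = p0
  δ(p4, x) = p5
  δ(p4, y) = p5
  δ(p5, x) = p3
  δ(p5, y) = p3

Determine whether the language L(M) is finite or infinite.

The useful states (reachable from p2 and able to reach an accepting state) are {p1, p2, p3, p5}.
Restricted to these states the transition graph has no cycle, so every accepting path has bounded length and L is finite.

finite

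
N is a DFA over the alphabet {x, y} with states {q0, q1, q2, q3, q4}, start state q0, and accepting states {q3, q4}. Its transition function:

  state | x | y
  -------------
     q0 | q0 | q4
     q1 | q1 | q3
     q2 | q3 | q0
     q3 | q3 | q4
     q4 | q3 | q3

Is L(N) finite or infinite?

infinite

State q0 is reachable from the start and can reach an accepting state, and it lies on the cycle q0 → q0.
Traversing that cycle any number of times yields accepted strings of unbounded length, so the language is infinite.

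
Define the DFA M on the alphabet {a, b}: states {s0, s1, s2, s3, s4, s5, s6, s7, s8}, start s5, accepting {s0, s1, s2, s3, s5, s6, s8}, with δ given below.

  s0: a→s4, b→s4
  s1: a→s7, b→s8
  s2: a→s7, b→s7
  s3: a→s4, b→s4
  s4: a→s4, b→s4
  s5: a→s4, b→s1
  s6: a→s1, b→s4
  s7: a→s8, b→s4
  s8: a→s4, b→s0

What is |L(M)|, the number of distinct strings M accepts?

6

The useful subgraph on states {s0, s1, s5, s7, s8} is acyclic, so L(M) is finite; the longest accepting path visits 5 useful states, giving maximum string length 4.
Counting accepting paths from s5 by length: 1 of length 0, 1 of length 1, 1 of length 2, 2 of length 3, 1 of length 4. Total 6.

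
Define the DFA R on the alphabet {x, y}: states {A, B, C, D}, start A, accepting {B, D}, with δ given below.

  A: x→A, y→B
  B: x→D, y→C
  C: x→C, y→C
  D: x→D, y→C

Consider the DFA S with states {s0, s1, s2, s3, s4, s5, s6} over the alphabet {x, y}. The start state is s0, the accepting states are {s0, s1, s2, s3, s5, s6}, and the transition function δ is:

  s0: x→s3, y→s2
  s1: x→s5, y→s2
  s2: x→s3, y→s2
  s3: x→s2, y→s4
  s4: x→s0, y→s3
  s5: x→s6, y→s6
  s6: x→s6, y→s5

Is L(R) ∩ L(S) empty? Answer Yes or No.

No

The string y is accepted by both R and S.
Hence L(R) ∩ L(S) ≠ ∅.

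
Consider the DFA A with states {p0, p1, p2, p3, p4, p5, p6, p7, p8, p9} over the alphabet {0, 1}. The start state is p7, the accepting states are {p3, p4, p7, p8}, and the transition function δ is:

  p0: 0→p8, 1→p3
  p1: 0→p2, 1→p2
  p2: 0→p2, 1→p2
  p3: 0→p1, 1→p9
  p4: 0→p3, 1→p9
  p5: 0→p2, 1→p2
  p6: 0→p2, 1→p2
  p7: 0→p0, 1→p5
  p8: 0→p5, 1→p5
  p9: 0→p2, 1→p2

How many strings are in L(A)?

3

The useful subgraph on states {p0, p3, p7, p8} is acyclic, so L(A) is finite; the longest accepting path visits 3 useful states, giving maximum string length 2.
Counting accepting paths from p7 by length: 1 of length 0, 2 of length 2. Total 3.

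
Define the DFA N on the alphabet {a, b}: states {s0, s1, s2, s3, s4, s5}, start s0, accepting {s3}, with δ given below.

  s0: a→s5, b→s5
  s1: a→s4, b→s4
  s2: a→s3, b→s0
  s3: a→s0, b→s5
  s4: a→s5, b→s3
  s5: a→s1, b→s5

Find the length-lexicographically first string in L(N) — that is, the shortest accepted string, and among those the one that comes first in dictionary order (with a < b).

aaab

A breadth-first search from s0 reaches an accepting state first via the path s0 → s5 → s1 → s4 → s3 on input aaab.
No string of length < 4 is accepted (BFS exhausts all shorter strings without reaching an accepting state), and aaab is the lexicographically least accepting string of length 4.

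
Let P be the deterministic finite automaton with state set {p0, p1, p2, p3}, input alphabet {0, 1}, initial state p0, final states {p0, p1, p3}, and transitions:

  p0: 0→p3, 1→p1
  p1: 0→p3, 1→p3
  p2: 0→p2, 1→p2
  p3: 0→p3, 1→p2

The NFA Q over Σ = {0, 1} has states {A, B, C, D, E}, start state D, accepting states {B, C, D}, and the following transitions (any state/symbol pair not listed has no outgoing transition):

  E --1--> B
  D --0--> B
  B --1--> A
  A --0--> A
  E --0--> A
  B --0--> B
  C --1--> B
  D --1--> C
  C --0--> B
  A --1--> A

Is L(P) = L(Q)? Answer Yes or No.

Yes

Exploring the product automaton P × Q from the start pair (p0, D), following both machines on each input symbol, reaches 4 state pairs: (p0, D), (p3, B), (p1, C), (p2, A).
P accepts in {p0, p1, p3} and Q accepts in {B, C, D}. In every reachable pair the two components are either both accepting — (p0, D), (p3, B), (p1, C) — or both non-accepting, so no string is accepted by exactly one of the machines: L(P) \ L(Q) and L(Q) \ L(P) are both empty.
Hence every string is accepted by P iff it is accepted by Q, and the two languages coincide.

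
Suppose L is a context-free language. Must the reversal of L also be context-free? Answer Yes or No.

Yes

Reversing the right-hand side of every production of a context-free grammar for L gives a context-free grammar for Lᴿ (induction on derivation length).
So the context-free languages are closed under reversal.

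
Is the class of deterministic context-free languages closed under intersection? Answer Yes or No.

No

DCFLs are closed under complement (normalise the DPDA to read all of its input, then flip the verdict). If they were also closed under intersection, De Morgan would make them closed under union; but {aⁿbⁿ : n≥0} and {aⁿb²ⁿ : n≥0} are DCFLs (push the a's; pop one per b, respectively one per two b's) whose union no deterministic PDA accepts: a DPDA for it would have a single run on aⁿb²ⁿ, accepting after the prefix aⁿbⁿ and accepting again after n more b's; an ordinary PDA that simulates it on a's and b's and, at any moment when it is accepting, may switch to reading only a fresh letter c while feeding each c to the simulation as a b, would accept aⁱbʲcᵏ (k≥1) exactly when both aⁱbʲ and aⁱbʲ⁺ᵏ are in the language, i.e. its language intersected with the regular set a*b*c⁺ would be exactly {aⁿbⁿcⁿ : n≥1} — impossible, since context-free languages are closed under intersection with regular sets and {aⁿbⁿcⁿ} is not context-free.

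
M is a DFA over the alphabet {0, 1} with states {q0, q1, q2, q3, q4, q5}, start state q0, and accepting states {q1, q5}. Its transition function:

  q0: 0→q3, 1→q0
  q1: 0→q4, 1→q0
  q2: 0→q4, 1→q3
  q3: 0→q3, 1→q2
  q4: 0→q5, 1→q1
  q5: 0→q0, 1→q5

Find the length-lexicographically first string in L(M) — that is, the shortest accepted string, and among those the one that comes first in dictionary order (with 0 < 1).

A breadth-first search from q0 reaches an accepting state first via the path q0 → q3 → q2 → q4 → q5 on input 0100.
No string of length < 4 is accepted (BFS exhausts all shorter strings without reaching an accepting state), and 0100 is the lexicographically least accepting string of length 4.

0100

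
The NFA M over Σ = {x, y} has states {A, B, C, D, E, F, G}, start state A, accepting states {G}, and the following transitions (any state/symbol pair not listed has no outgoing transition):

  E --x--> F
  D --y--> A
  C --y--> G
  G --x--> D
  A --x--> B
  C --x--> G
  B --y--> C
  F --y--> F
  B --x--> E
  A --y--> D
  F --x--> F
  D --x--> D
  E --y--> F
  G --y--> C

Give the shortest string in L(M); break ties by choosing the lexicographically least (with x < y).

xyx

A breadth-first search from A reaches an accepting state first via the path A → B → C → G on input xyx.
No string of length < 3 is accepted (BFS exhausts all shorter strings without reaching an accepting state), and xyx is the lexicographically least accepting string of length 3.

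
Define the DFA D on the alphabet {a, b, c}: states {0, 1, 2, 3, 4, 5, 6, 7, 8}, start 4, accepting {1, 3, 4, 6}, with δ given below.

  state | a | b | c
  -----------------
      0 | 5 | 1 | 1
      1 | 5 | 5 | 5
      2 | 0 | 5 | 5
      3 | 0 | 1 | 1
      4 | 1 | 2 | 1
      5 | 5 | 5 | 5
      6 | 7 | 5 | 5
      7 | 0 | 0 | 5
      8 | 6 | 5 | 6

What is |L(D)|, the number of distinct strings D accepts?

The useful subgraph on states {0, 1, 2, 4} is acyclic, so L(D) is finite; the longest accepting path visits 4 useful states, giving maximum string length 3.
Counting accepting paths from 4 by length: 1 of length 0, 2 of length 1, 2 of length 3. Total 5.

5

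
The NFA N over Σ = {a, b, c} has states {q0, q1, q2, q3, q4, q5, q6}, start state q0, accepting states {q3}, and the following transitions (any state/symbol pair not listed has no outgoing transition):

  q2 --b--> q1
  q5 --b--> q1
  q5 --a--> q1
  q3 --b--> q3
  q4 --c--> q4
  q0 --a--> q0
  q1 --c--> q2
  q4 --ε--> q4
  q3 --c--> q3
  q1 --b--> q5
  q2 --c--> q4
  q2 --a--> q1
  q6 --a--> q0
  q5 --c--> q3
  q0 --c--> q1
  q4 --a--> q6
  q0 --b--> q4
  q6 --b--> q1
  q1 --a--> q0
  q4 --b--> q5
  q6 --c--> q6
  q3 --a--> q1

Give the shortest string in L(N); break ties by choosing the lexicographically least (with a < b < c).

bbc

A breadth-first search from q0 reaches an accepting state first via the path q0 → q4 → q5 → q3 on input bbc.
No string of length < 3 is accepted (BFS exhausts all shorter strings without reaching an accepting state), and bbc is the lexicographically least accepting string of length 3.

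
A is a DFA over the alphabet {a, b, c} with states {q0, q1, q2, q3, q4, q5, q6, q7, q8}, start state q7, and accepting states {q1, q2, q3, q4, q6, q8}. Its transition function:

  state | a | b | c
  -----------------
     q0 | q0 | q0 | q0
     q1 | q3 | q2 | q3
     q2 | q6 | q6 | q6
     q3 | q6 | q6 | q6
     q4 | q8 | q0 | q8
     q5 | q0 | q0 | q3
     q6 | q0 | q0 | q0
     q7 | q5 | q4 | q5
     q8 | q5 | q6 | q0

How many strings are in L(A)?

The useful subgraph on states {q3, q4, q5, q6, q7, q8} is acyclic, so L(A) is finite; the longest accepting path visits 6 useful states, giving maximum string length 5.
Counting accepting paths from q7 by length: 1 of length 1, 4 of length 2, 8 of length 3, 2 of length 4, 6 of length 5. Total 21.

21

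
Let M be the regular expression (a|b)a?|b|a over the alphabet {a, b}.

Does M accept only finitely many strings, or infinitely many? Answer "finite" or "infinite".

The expression contains no Kleene star (every subexpression denotes a finite set), so L(M) is finite.

finite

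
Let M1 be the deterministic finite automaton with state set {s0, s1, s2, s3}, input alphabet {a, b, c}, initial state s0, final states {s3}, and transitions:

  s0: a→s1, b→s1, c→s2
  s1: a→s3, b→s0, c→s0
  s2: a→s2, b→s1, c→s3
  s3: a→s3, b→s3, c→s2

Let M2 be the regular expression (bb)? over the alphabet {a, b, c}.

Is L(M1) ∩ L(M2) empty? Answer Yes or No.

Converting the expression M2 to a DFA (subset construction, then merging equivalent states) gives the minimal DFA with states {r0, r1, r2, r3}, start state r0, accepting states {r0, r3} and transitions r0: a→r1, b→r2, c→r1; r1: a→r1, b→r1, c→r1; r2: a→r1, b→r3, c→r1; r3: a→r1, b→r1, c→r1.
Exploring the product automaton M1 × M2 from the start pair (s0, r0), following both machines on each input symbol, reaches 7 state pairs: (s0, r0), (s1, r1), (s1, r2), (s2, r1), (s3, r1), (s0, r1), (s0, r3).
M1 accepts in {s3} and M2 accepts in {r0, r3}; no reachable pair has both components accepting, so no string drives both machines to acceptance simultaneously and L(M1) ∩ L(M2) = ∅.
So no string is accepted by both, and the intersection is empty.

Yes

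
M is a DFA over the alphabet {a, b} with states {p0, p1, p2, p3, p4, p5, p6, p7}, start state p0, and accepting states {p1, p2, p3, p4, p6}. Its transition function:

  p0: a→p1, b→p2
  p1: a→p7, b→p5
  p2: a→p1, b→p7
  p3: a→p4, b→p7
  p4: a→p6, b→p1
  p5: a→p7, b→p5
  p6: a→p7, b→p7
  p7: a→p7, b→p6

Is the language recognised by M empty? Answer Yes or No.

The string a is accepted: the run p0 → p1 ends in the accepting state p1.
Since at least one string is accepted, L(M) is not empty.

No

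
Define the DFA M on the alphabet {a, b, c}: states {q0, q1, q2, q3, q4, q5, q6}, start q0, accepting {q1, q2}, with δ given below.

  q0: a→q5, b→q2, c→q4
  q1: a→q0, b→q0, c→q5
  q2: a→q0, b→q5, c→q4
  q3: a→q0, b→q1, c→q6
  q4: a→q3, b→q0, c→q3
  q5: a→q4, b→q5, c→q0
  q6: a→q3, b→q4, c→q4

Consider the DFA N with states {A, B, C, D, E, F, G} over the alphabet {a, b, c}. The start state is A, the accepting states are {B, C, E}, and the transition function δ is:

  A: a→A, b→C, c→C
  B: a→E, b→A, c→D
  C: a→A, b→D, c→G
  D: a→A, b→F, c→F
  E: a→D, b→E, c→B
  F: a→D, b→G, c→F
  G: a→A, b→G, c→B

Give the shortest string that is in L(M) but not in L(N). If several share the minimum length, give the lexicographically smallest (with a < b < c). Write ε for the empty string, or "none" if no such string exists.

The string acb is accepted by M but not by N.
No shorter string lies in the difference, and acb is the lexicographically first length-3 string in L(M) \ L(N).

acb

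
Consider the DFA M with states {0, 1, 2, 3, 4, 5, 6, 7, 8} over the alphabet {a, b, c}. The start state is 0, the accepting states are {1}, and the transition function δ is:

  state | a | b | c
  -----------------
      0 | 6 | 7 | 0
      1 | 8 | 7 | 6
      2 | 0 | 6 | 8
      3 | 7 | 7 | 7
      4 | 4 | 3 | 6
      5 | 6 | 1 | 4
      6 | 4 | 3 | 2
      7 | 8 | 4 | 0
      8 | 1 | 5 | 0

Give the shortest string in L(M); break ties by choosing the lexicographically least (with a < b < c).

A breadth-first search from 0 reaches an accepting state first via the path 0 → 7 → 8 → 1 on input baa.
No string of length < 3 is accepted (BFS exhausts all shorter strings without reaching an accepting state), and baa is the lexicographically least accepting string of length 3.

baa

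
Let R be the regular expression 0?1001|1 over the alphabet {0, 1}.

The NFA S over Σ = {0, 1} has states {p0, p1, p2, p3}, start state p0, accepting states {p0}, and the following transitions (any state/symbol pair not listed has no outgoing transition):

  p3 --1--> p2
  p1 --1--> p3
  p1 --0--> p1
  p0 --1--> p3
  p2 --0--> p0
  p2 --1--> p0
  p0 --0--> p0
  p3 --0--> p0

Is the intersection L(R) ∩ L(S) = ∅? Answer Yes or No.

Converting the expression R to a DFA (subset construction, then merging equivalent states) gives the minimal DFA with states {r0, r1, r2, r3, r4, r5, r6, r7}, start state r0, accepting states {r2, r7} and transitions r0: 0→r1, 1→r2; r1: 0→r3, 1→r4; r2: 0→r5, 1→r3; r3: 0→r3, 1→r3; r4: 0→r5, 1→r3; r5: 0→r6, 1→r3; r6: 0→r3, 1→r7; r7: 0→r3, 1→r3.
Exploring the product automaton R × S from the start pair (r0, p0), following both machines on each input symbol, reaches 10 state pairs: (r0, p0), (r1, p0), (r2, p3), (r3, p0), (r4, p3), (r5, p0), (r3, p2), (r3, p3), (r6, p0), (r7, p3).
R accepts in {r2, r7} and S accepts in {p0}; no reachable pair has both components accepting, so no string drives both machines to acceptance simultaneously and L(R) ∩ L(S) = ∅.
So no string is accepted by both, and the intersection is empty.

Yes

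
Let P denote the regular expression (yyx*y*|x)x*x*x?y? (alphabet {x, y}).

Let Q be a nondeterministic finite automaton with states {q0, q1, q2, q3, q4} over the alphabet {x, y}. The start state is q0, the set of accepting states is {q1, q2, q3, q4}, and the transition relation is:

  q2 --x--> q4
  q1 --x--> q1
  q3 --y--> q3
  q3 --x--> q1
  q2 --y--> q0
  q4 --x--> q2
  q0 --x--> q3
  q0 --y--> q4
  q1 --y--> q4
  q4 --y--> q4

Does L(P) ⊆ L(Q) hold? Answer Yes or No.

No

The string yyxy is in L(P) but not in L(Q).
So L(P) ⊄ L(Q).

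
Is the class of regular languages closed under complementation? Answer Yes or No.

Yes

Take a complete DFA for L and swap accepting and non-accepting states; the resulting DFA accepts exactly Σ* \ L.
So the regular languages are closed under complement.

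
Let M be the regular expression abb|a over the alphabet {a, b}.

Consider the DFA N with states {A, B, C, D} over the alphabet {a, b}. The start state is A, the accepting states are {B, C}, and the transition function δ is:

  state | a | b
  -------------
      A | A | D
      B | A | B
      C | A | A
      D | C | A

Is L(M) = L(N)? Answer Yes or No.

The string a is accepted by M but rejected by N.
So L(M) ≠ L(N).

No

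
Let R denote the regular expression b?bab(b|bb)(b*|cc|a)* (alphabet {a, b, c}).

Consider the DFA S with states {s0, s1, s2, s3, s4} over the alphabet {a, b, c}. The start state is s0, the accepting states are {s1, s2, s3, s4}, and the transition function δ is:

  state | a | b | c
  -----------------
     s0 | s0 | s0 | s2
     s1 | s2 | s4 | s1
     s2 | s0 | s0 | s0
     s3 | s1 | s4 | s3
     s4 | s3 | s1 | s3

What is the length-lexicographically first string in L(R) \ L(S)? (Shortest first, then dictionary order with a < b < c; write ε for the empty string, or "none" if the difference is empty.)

babb

The string babb is accepted by R but not by S.
No shorter string lies in the difference, and babb is the lexicographically first length-4 string in L(R) \ L(S).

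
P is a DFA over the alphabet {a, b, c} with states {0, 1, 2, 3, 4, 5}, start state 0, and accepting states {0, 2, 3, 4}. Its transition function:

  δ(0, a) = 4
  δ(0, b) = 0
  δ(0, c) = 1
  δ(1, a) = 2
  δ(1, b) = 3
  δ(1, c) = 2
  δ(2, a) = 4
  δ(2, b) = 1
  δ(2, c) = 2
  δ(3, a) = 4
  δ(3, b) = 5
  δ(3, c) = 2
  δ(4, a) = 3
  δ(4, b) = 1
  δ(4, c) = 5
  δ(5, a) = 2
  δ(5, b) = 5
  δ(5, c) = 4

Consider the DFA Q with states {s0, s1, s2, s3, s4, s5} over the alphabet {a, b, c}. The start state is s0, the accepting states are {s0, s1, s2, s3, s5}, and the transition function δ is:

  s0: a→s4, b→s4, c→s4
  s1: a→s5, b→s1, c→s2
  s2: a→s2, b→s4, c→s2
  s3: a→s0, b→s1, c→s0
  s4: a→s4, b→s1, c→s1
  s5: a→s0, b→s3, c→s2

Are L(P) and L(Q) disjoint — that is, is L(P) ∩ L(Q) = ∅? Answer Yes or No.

No

The empty string ε is accepted by both P and Q.
Hence L(P) ∩ L(Q) ≠ ∅.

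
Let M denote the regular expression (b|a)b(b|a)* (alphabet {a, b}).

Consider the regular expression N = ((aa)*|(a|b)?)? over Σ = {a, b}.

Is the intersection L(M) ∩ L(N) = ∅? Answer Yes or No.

Converting the expression M to a DFA (subset construction, then merging equivalent states) gives the minimal DFA with states {m0, m1, m2, m3}, start state m0, accepting states {m3} and transitions m0: a→m1, b→m1; m1: a→m2, b→m3; m2: a→m2, b→m2; m3: a→m3, b→m3.
Converting the expression N to a DFA (subset construction, then merging equivalent states) gives the minimal DFA with states {n0, n1, n2, n3, n4, n5}, start state n0, accepting states {n0, n1, n2, n3} and transitions n0: a→n1, b→n2; n1: a→n3, b→n4; n2: a→n4, b→n4; n3: a→n5, b→n4; n4: a→n4, b→n4; n5: a→n3, b→n4.
Exploring the product automaton M × N from the start pair (m0, n0), following both machines on each input symbol, reaches 7 state pairs: (m0, n0), (m1, n1), (m1, n2), (m2, n3), (m3, n4), (m2, n4), (m2, n5).
M accepts in {m3} and N accepts in {n0, n1, n2, n3}; no reachable pair has both components accepting, so no string drives both machines to acceptance simultaneously and L(M) ∩ L(N) = ∅.
So no string is accepted by both, and the intersection is empty.

Yes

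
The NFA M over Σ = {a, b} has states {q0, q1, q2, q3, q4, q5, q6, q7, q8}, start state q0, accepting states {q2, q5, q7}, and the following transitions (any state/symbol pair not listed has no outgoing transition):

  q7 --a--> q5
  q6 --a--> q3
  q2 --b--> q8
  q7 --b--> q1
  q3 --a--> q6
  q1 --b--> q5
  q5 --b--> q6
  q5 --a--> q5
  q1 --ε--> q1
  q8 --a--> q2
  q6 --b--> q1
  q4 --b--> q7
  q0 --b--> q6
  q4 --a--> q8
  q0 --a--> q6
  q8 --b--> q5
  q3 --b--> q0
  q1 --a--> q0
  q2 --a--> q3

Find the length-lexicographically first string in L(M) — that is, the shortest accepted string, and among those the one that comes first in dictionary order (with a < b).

abb

A breadth-first search from q0 reaches an accepting state first via the path q0 → q6 → q1 → q5 on input abb.
No string of length < 3 is accepted (BFS exhausts all shorter strings without reaching an accepting state), and abb is the lexicographically least accepting string of length 3.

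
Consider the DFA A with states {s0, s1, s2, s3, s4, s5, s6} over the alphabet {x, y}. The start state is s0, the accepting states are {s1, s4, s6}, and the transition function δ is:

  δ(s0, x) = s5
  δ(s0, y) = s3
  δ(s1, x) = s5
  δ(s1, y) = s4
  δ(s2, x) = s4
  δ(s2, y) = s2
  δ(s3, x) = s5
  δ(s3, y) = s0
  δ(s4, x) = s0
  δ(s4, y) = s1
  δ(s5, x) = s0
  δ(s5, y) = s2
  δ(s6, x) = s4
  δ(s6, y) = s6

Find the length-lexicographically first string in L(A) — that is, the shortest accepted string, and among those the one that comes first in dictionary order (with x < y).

xyx

A breadth-first search from s0 reaches an accepting state first via the path s0 → s5 → s2 → s4 on input xyx.
No string of length < 3 is accepted (BFS exhausts all shorter strings without reaching an accepting state), and xyx is the lexicographically least accepting string of length 3.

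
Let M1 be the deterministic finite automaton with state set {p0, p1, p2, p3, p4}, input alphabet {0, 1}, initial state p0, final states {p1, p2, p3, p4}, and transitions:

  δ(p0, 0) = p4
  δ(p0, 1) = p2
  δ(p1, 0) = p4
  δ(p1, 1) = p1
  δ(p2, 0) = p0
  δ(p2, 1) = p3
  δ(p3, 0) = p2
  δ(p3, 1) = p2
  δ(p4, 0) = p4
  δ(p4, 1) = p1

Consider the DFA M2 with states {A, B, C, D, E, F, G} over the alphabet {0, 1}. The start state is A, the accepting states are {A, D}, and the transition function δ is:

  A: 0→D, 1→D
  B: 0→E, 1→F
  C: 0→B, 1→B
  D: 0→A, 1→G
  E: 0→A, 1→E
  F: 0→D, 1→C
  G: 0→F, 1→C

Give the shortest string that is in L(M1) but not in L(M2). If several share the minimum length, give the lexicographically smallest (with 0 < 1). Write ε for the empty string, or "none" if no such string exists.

The string 01 is accepted by M1 but not by M2.
No shorter string lies in the difference, and 01 is the lexicographically first length-2 string in L(M1) \ L(M2).

01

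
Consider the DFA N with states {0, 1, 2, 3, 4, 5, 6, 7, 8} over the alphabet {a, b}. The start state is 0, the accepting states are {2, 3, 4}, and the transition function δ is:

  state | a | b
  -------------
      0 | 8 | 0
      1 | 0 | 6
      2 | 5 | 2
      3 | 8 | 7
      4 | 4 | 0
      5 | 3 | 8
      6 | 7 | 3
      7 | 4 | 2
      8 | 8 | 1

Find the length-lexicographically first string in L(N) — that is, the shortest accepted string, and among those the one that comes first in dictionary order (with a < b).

A breadth-first search from 0 reaches an accepting state first via the path 0 → 8 → 1 → 6 → 3 on input abbb.
No string of length < 4 is accepted (BFS exhausts all shorter strings without reaching an accepting state), and abbb is the lexicographically least accepting string of length 4.

abbb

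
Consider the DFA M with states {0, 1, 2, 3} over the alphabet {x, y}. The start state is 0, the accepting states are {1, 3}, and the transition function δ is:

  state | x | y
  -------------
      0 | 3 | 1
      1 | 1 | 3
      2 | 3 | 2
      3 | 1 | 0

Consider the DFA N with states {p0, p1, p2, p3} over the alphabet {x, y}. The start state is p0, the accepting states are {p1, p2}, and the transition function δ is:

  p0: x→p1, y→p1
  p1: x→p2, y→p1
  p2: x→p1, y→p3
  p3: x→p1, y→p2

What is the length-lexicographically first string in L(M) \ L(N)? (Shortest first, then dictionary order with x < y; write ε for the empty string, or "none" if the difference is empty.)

The string xxy is accepted by M but not by N.
No shorter string lies in the difference, and xxy is the lexicographically first length-3 string in L(M) \ L(N).

xxy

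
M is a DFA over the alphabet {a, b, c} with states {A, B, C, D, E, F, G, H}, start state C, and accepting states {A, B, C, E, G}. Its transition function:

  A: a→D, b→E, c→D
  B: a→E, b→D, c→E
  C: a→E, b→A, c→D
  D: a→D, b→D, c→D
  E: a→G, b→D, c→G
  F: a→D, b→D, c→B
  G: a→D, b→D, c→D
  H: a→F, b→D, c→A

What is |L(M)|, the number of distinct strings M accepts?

8

The useful subgraph on states {A, C, E, G} is acyclic, so L(M) is finite; the longest accepting path visits 4 useful states, giving maximum string length 3.
Counting accepting paths from C by length: 1 of length 0, 2 of length 1, 3 of length 2, 2 of length 3. Total 8.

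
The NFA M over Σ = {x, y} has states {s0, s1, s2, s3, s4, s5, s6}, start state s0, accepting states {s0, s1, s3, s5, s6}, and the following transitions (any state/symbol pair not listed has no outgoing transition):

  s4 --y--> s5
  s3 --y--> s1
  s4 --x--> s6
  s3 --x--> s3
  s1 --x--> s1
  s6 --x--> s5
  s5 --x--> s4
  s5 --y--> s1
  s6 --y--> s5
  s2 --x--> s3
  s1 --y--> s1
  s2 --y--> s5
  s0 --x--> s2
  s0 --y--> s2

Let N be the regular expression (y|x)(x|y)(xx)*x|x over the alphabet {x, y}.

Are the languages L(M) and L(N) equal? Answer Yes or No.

No

The empty string ε is accepted by M but rejected by N.
So L(M) ≠ L(N).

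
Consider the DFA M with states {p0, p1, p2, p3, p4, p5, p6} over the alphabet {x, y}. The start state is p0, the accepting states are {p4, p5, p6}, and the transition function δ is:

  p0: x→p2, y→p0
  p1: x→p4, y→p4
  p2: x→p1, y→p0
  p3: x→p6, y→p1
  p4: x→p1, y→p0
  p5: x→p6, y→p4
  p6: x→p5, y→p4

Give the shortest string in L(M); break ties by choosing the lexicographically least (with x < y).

xxx

A breadth-first search from p0 reaches an accepting state first via the path p0 → p2 → p1 → p4 on input xxx.
No string of length < 3 is accepted (BFS exhausts all shorter strings without reaching an accepting state), and xxx is the lexicographically least accepting string of length 3.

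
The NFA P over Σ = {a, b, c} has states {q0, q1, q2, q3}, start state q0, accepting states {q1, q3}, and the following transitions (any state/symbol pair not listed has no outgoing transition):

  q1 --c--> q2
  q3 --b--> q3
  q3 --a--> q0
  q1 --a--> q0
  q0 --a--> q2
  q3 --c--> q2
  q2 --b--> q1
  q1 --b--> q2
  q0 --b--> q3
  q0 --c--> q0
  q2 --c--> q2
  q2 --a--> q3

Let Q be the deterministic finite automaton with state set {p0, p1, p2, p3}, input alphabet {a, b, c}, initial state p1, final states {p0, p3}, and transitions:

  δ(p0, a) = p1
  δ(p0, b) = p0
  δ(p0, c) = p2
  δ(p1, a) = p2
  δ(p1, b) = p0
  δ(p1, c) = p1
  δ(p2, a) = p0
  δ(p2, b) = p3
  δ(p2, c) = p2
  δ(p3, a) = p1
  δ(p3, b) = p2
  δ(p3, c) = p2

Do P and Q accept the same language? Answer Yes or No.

Yes

Exploring the product automaton P × Q from the start pair (q0, p1), following both machines on each input symbol, reaches 4 state pairs: (q0, p1), (q2, p2), (q3, p0), (q1, p3).
P accepts in {q1, q3} and Q accepts in {p0, p3}. In every reachable pair the two components are either both accepting — (q3, p0), (q1, p3) — or both non-accepting, so no string is accepted by exactly one of the machines: L(P) \ L(Q) and L(Q) \ L(P) are both empty.
Hence every string is accepted by P iff it is accepted by Q, and the two languages coincide.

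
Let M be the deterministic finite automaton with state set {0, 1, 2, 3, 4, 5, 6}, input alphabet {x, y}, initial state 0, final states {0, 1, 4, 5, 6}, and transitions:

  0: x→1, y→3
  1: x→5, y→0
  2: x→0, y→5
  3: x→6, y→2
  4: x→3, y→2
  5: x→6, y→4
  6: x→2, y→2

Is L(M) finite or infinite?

State 0 is reachable from the start and can reach an accepting state, and it lies on the cycle 0 → 1 → 0.
Traversing that cycle any number of times yields accepted strings of unbounded length, so the language is infinite.

infinite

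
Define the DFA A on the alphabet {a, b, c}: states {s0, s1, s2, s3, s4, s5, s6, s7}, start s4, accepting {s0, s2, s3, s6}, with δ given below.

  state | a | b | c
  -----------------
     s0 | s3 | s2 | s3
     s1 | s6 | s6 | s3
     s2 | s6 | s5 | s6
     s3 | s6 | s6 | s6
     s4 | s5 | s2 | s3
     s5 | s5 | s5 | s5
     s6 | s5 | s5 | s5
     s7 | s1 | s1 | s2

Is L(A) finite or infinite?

finite

The useful states (reachable from s4 and able to reach an accepting state) are {s2, s3, s4, s6}.
Restricted to these states the transition graph has no cycle, so every accepting path has bounded length and L is finite.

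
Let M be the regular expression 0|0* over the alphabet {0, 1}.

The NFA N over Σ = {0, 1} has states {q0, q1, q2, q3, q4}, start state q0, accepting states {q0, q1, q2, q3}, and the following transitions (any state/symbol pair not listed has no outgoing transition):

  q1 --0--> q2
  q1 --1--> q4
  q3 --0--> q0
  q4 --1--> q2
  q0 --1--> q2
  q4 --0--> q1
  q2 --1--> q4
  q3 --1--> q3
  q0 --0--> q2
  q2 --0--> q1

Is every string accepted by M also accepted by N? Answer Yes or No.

Converting the expression M to a DFA (subset construction, then merging equivalent states) gives the minimal DFA with states {m0, m1}, start state m0, accepting states {m0} and transitions m0: 0→m0, 1→m1; m1: 0→m1, 1→m1.
Exploring the product automaton M × N from the start pair (m0, q0), following both machines on each input symbol, reaches 6 state pairs: (m0, q0), (m0, q2), (m1, q2), (m0, q1), (m1, q4), (m1, q1).
M accepts in {m0} and N accepts in {q0, q1, q2, q3}. The reachable pairs whose M-component is accepting are (m0, q0), (m0, q2), (m0, q1); in each of them the N-component is accepting too, so the product for L(M) \ L(N) (M-component accepting, N-component rejecting) has no reachable accepting pair and the difference is empty.
Hence every string in L(M) is also in L(N).

Yes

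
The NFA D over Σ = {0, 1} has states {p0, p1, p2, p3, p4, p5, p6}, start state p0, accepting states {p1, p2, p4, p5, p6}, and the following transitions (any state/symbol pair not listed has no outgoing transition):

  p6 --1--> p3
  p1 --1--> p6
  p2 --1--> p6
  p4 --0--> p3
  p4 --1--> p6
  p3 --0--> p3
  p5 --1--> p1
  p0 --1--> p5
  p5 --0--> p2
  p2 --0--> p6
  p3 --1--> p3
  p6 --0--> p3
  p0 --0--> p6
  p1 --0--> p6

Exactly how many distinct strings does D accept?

8

The useful subgraph on states {p0, p1, p2, p5, p6} is acyclic, so L(D) is finite; the longest accepting path visits 4 useful states, giving maximum string length 3.
Counting accepting paths from p0 by length: 2 of length 1, 2 of length 2, 4 of length 3. Total 8.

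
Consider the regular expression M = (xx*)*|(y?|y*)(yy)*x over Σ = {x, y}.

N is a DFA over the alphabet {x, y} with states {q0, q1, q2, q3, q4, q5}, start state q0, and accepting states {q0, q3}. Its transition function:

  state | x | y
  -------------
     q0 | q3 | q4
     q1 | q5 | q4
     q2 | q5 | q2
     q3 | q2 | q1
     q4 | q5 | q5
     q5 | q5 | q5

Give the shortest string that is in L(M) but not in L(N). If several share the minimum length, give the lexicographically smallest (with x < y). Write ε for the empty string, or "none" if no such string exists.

xx

The string xx is accepted by M but not by N.
No shorter string lies in the difference, and xx is the lexicographically first length-2 string in L(M) \ L(N).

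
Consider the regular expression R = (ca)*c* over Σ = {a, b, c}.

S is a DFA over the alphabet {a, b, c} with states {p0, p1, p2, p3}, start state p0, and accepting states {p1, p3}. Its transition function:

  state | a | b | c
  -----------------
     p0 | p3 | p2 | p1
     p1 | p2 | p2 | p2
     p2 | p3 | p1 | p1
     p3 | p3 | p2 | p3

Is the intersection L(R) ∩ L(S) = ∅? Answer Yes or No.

No

The string c is accepted by both R and S.
Hence L(R) ∩ L(S) ≠ ∅.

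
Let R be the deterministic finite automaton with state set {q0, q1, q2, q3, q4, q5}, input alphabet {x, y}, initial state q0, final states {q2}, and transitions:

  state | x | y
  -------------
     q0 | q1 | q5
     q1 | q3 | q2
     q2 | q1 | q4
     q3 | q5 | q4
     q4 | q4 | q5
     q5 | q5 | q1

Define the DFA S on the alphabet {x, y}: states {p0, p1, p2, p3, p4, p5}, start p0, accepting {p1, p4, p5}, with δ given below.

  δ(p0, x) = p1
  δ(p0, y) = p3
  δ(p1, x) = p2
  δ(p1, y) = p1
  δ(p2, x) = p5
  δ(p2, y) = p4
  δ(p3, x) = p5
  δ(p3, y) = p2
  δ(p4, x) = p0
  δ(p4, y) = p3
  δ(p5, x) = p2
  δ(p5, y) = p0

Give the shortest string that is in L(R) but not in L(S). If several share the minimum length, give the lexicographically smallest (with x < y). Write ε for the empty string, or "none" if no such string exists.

The string yxyy is accepted by R but not by S.
No shorter string lies in the difference, and yxyy is the lexicographically first length-4 string in L(R) \ L(S).

yxyy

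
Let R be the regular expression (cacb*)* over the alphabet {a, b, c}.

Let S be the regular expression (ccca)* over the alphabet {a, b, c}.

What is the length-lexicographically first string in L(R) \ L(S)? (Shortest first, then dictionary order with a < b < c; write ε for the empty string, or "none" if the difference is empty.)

cac

The string cac is accepted by R but not by S.
No shorter string lies in the difference, and cac is the lexicographically first length-3 string in L(R) \ L(S).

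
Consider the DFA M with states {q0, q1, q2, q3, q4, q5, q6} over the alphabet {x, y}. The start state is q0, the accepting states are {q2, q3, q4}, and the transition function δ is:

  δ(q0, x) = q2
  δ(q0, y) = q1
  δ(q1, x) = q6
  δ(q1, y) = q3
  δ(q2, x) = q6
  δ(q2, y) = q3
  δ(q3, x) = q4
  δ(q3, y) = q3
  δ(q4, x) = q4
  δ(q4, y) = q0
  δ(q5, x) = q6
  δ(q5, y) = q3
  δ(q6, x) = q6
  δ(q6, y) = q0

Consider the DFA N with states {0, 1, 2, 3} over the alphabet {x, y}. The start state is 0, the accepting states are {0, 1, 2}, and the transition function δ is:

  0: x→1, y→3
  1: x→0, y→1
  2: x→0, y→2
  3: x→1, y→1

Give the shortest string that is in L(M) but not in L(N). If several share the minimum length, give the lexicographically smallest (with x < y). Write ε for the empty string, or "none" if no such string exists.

yxyxy

The string yxyxy is accepted by M but not by N.
No shorter string lies in the difference, and yxyxy is the lexicographically first length-5 string in L(M) \ L(N).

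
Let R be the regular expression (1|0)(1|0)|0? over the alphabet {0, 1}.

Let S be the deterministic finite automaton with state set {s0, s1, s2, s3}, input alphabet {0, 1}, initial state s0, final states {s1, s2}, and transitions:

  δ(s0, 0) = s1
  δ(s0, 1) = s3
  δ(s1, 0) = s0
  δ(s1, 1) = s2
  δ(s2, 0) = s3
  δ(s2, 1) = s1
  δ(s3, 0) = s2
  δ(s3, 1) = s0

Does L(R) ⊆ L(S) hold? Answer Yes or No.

The empty string ε is in L(R) but not in L(S).
So L(R) ⊄ L(S).

No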